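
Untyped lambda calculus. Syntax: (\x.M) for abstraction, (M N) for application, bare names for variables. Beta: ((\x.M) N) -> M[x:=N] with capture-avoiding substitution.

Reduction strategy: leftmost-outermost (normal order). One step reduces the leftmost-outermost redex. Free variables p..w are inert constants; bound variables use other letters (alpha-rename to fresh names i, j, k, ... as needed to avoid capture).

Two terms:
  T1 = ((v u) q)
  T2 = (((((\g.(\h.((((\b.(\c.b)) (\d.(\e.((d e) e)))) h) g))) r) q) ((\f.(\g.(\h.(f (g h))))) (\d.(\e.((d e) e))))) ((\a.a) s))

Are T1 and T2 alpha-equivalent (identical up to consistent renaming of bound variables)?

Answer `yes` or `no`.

Answer: no

Derivation:
Term 1: ((v u) q)
Term 2: (((((\g.(\h.((((\b.(\c.b)) (\d.(\e.((d e) e)))) h) g))) r) q) ((\f.(\g.(\h.(f (g h))))) (\d.(\e.((d e) e))))) ((\a.a) s))
Alpha-equivalence: compare structure up to binder renaming.
Result: False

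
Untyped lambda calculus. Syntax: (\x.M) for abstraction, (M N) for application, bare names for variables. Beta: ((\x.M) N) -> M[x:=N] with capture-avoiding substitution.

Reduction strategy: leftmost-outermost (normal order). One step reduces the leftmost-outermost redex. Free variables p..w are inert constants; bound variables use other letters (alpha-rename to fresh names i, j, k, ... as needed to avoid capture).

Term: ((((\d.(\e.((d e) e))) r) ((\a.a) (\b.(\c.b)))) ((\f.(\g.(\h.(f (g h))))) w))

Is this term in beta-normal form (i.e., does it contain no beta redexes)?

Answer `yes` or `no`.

Answer: no

Derivation:
Term: ((((\d.(\e.((d e) e))) r) ((\a.a) (\b.(\c.b)))) ((\f.(\g.(\h.(f (g h))))) w))
Found 3 beta redex(es).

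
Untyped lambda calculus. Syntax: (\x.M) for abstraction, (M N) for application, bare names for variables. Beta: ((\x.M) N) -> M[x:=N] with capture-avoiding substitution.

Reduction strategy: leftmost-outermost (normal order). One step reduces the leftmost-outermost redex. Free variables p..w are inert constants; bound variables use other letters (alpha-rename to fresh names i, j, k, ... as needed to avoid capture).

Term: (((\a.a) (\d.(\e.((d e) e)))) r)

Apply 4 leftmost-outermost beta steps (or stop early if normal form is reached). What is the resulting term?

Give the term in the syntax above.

Step 0: (((\a.a) (\d.(\e.((d e) e)))) r)
Step 1: ((\d.(\e.((d e) e))) r)
Step 2: (\e.((r e) e))
Step 3: (normal form reached)

Answer: (\e.((r e) e))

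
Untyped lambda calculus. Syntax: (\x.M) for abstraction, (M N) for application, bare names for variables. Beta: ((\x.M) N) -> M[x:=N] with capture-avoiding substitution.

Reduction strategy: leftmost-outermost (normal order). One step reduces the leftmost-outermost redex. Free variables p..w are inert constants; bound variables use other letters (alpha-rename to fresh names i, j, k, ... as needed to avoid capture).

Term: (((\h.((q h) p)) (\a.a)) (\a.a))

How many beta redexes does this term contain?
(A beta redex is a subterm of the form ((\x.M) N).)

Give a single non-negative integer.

Answer: 1

Derivation:
Term: (((\h.((q h) p)) (\a.a)) (\a.a))
  Redex: ((\h.((q h) p)) (\a.a))
Total redexes: 1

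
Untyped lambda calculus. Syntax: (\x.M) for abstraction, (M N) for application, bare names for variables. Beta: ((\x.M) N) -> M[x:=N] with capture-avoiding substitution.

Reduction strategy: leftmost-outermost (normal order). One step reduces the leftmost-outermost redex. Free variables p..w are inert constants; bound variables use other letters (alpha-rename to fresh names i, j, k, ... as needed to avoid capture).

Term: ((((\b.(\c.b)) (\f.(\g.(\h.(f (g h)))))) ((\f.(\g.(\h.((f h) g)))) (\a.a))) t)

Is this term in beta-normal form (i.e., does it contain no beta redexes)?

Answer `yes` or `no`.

Answer: no

Derivation:
Term: ((((\b.(\c.b)) (\f.(\g.(\h.(f (g h)))))) ((\f.(\g.(\h.((f h) g)))) (\a.a))) t)
Found 2 beta redex(es).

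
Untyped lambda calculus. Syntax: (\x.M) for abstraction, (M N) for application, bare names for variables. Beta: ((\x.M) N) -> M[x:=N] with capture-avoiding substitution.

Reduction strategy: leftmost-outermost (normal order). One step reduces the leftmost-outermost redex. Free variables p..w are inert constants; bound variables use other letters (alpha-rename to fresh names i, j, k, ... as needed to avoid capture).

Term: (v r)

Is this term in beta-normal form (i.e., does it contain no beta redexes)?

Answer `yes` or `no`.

Term: (v r)
No beta redexes found.

Answer: yes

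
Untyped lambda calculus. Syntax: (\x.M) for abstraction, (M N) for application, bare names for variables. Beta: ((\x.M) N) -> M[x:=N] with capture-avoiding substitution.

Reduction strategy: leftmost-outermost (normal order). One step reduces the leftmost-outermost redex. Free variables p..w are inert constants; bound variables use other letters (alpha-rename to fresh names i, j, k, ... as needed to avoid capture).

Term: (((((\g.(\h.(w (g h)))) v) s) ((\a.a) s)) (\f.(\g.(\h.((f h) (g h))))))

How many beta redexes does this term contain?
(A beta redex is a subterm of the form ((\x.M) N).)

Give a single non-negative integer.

Term: (((((\g.(\h.(w (g h)))) v) s) ((\a.a) s)) (\f.(\g.(\h.((f h) (g h))))))
  Redex: ((\g.(\h.(w (g h)))) v)
  Redex: ((\a.a) s)
Total redexes: 2

Answer: 2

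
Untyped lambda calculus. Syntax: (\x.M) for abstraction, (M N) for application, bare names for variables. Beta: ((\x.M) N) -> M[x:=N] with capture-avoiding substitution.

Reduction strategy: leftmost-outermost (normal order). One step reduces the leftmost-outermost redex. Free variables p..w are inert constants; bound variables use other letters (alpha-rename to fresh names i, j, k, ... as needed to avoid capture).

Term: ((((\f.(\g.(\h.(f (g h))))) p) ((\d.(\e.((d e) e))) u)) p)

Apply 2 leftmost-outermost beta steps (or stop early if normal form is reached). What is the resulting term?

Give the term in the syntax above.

Step 0: ((((\f.(\g.(\h.(f (g h))))) p) ((\d.(\e.((d e) e))) u)) p)
Step 1: (((\g.(\h.(p (g h)))) ((\d.(\e.((d e) e))) u)) p)
Step 2: ((\h.(p (((\d.(\e.((d e) e))) u) h))) p)

Answer: ((\h.(p (((\d.(\e.((d e) e))) u) h))) p)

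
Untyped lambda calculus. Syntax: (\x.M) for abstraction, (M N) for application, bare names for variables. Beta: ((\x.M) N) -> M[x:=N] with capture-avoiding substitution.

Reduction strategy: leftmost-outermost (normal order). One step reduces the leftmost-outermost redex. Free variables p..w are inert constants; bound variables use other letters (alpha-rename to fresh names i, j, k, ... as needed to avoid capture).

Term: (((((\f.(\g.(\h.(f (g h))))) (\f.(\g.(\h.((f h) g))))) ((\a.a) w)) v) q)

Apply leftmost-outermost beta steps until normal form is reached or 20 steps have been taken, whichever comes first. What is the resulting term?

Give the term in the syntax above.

Answer: (\h.(((w v) h) q))

Derivation:
Step 0: (((((\f.(\g.(\h.(f (g h))))) (\f.(\g.(\h.((f h) g))))) ((\a.a) w)) v) q)
Step 1: ((((\g.(\h.((\f.(\g.(\h.((f h) g)))) (g h)))) ((\a.a) w)) v) q)
Step 2: (((\h.((\f.(\g.(\h.((f h) g)))) (((\a.a) w) h))) v) q)
Step 3: (((\f.(\g.(\h.((f h) g)))) (((\a.a) w) v)) q)
Step 4: ((\g.(\h.(((((\a.a) w) v) h) g))) q)
Step 5: (\h.(((((\a.a) w) v) h) q))
Step 6: (\h.(((w v) h) q))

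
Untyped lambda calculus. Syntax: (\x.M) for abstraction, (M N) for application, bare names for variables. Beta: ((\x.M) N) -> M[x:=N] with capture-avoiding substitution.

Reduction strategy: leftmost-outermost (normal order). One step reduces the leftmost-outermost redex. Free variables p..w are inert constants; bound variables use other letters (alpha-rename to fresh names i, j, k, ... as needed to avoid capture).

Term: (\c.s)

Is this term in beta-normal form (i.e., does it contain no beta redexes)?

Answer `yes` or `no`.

Term: (\c.s)
No beta redexes found.

Answer: yes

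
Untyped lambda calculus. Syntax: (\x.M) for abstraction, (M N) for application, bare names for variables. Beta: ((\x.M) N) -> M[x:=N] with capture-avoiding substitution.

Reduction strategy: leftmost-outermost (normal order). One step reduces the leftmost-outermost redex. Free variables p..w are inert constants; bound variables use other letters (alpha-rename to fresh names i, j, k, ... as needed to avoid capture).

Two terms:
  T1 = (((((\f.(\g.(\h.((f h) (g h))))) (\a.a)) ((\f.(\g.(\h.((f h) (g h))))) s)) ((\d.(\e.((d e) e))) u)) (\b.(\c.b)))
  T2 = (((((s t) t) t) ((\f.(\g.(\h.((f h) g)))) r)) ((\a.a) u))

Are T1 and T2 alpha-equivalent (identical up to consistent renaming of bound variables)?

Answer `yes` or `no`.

Answer: no

Derivation:
Term 1: (((((\f.(\g.(\h.((f h) (g h))))) (\a.a)) ((\f.(\g.(\h.((f h) (g h))))) s)) ((\d.(\e.((d e) e))) u)) (\b.(\c.b)))
Term 2: (((((s t) t) t) ((\f.(\g.(\h.((f h) g)))) r)) ((\a.a) u))
Alpha-equivalence: compare structure up to binder renaming.
Result: False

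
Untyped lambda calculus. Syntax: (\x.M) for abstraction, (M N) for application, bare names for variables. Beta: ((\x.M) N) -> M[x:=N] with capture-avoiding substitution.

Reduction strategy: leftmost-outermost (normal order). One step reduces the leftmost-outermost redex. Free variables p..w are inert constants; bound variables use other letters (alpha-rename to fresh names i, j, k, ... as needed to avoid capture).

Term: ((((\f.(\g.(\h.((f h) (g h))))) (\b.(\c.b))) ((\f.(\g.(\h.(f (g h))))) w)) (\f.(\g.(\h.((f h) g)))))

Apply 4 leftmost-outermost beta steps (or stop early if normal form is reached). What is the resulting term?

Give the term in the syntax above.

Answer: ((\c.(\f.(\g.(\h.((f h) g))))) (((\f.(\g.(\h.(f (g h))))) w) (\f.(\g.(\h.((f h) g))))))

Derivation:
Step 0: ((((\f.(\g.(\h.((f h) (g h))))) (\b.(\c.b))) ((\f.(\g.(\h.(f (g h))))) w)) (\f.(\g.(\h.((f h) g)))))
Step 1: (((\g.(\h.(((\b.(\c.b)) h) (g h)))) ((\f.(\g.(\h.(f (g h))))) w)) (\f.(\g.(\h.((f h) g)))))
Step 2: ((\h.(((\b.(\c.b)) h) (((\f.(\g.(\h.(f (g h))))) w) h))) (\f.(\g.(\h.((f h) g)))))
Step 3: (((\b.(\c.b)) (\f.(\g.(\h.((f h) g))))) (((\f.(\g.(\h.(f (g h))))) w) (\f.(\g.(\h.((f h) g))))))
Step 4: ((\c.(\f.(\g.(\h.((f h) g))))) (((\f.(\g.(\h.(f (g h))))) w) (\f.(\g.(\h.((f h) g))))))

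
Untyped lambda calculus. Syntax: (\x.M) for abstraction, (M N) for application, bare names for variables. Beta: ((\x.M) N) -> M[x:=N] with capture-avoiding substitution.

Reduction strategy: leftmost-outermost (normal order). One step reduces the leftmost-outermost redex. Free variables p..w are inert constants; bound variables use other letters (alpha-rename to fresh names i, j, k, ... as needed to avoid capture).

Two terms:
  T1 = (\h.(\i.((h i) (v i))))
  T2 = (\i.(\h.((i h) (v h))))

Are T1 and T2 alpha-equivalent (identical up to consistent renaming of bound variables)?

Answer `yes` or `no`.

Answer: yes

Derivation:
Term 1: (\h.(\i.((h i) (v i))))
Term 2: (\i.(\h.((i h) (v h))))
Alpha-equivalence: compare structure up to binder renaming.
Result: True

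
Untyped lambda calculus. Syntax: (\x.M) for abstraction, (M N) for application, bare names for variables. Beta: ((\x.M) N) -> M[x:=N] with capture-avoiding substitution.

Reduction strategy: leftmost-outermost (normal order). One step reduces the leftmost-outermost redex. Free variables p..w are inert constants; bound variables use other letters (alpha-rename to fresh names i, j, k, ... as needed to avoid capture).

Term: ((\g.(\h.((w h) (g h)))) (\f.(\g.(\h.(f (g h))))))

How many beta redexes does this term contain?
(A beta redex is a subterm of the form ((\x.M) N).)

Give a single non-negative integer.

Term: ((\g.(\h.((w h) (g h)))) (\f.(\g.(\h.(f (g h))))))
  Redex: ((\g.(\h.((w h) (g h)))) (\f.(\g.(\h.(f (g h))))))
Total redexes: 1

Answer: 1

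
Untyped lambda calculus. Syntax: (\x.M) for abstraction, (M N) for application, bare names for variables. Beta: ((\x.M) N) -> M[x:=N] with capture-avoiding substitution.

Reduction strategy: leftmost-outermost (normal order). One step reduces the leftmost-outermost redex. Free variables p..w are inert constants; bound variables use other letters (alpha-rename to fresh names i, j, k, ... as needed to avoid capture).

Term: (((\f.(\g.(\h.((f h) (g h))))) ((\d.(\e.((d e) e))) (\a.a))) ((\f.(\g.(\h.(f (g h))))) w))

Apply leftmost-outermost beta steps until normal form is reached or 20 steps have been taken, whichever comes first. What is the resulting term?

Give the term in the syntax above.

Answer: (\h.((h h) (\i.(w (h i)))))

Derivation:
Step 0: (((\f.(\g.(\h.((f h) (g h))))) ((\d.(\e.((d e) e))) (\a.a))) ((\f.(\g.(\h.(f (g h))))) w))
Step 1: ((\g.(\h.((((\d.(\e.((d e) e))) (\a.a)) h) (g h)))) ((\f.(\g.(\h.(f (g h))))) w))
Step 2: (\h.((((\d.(\e.((d e) e))) (\a.a)) h) (((\f.(\g.(\h.(f (g h))))) w) h)))
Step 3: (\h.(((\e.(((\a.a) e) e)) h) (((\f.(\g.(\h.(f (g h))))) w) h)))
Step 4: (\h.((((\a.a) h) h) (((\f.(\g.(\h.(f (g h))))) w) h)))
Step 5: (\h.((h h) (((\f.(\g.(\h.(f (g h))))) w) h)))
Step 6: (\h.((h h) ((\g.(\h.(w (g h)))) h)))
Step 7: (\h.((h h) (\i.(w (h i)))))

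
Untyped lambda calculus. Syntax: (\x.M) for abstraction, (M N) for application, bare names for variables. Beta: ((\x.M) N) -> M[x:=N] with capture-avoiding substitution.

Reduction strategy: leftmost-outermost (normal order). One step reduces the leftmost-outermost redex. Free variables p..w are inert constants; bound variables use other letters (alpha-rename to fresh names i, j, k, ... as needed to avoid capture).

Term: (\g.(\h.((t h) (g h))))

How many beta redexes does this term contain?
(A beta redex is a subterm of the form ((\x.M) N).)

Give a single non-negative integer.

Answer: 0

Derivation:
Term: (\g.(\h.((t h) (g h))))
  (no redexes)
Total redexes: 0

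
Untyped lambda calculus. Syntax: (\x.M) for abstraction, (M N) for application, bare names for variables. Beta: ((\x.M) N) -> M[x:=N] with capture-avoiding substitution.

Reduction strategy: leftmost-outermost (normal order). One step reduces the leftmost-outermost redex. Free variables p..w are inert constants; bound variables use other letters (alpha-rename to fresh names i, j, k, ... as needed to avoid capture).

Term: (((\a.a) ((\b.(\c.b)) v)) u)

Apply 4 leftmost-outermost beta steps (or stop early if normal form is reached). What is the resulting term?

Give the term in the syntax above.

Step 0: (((\a.a) ((\b.(\c.b)) v)) u)
Step 1: (((\b.(\c.b)) v) u)
Step 2: ((\c.v) u)
Step 3: v
Step 4: (normal form reached)

Answer: v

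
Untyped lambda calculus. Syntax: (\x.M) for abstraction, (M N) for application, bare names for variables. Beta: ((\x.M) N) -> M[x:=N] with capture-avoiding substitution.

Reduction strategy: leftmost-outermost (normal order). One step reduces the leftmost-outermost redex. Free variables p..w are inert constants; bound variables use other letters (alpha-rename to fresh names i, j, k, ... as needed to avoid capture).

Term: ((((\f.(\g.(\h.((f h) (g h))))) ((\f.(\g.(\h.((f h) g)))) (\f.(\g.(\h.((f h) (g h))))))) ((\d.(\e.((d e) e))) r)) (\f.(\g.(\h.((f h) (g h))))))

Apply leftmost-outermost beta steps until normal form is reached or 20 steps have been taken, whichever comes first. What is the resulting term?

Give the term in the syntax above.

Step 0: ((((\f.(\g.(\h.((f h) (g h))))) ((\f.(\g.(\h.((f h) g)))) (\f.(\g.(\h.((f h) (g h))))))) ((\d.(\e.((d e) e))) r)) (\f.(\g.(\h.((f h) (g h))))))
Step 1: (((\g.(\h.((((\f.(\g.(\h.((f h) g)))) (\f.(\g.(\h.((f h) (g h)))))) h) (g h)))) ((\d.(\e.((d e) e))) r)) (\f.(\g.(\h.((f h) (g h))))))
Step 2: ((\h.((((\f.(\g.(\h.((f h) g)))) (\f.(\g.(\h.((f h) (g h)))))) h) (((\d.(\e.((d e) e))) r) h))) (\f.(\g.(\h.((f h) (g h))))))
Step 3: ((((\f.(\g.(\h.((f h) g)))) (\f.(\g.(\h.((f h) (g h)))))) (\f.(\g.(\h.((f h) (g h)))))) (((\d.(\e.((d e) e))) r) (\f.(\g.(\h.((f h) (g h)))))))
Step 4: (((\g.(\h.(((\f.(\g.(\h.((f h) (g h))))) h) g))) (\f.(\g.(\h.((f h) (g h)))))) (((\d.(\e.((d e) e))) r) (\f.(\g.(\h.((f h) (g h)))))))
Step 5: ((\h.(((\f.(\g.(\h.((f h) (g h))))) h) (\f.(\g.(\h.((f h) (g h))))))) (((\d.(\e.((d e) e))) r) (\f.(\g.(\h.((f h) (g h)))))))
Step 6: (((\f.(\g.(\h.((f h) (g h))))) (((\d.(\e.((d e) e))) r) (\f.(\g.(\h.((f h) (g h))))))) (\f.(\g.(\h.((f h) (g h))))))
Step 7: ((\g.(\h.(((((\d.(\e.((d e) e))) r) (\f.(\g.(\h.((f h) (g h)))))) h) (g h)))) (\f.(\g.(\h.((f h) (g h))))))
Step 8: (\h.(((((\d.(\e.((d e) e))) r) (\f.(\g.(\h.((f h) (g h)))))) h) ((\f.(\g.(\h.((f h) (g h))))) h)))
Step 9: (\h.((((\e.((r e) e)) (\f.(\g.(\h.((f h) (g h)))))) h) ((\f.(\g.(\h.((f h) (g h))))) h)))
Step 10: (\h.((((r (\f.(\g.(\h.((f h) (g h)))))) (\f.(\g.(\h.((f h) (g h)))))) h) ((\f.(\g.(\h.((f h) (g h))))) h)))
Step 11: (\h.((((r (\f.(\g.(\h.((f h) (g h)))))) (\f.(\g.(\h.((f h) (g h)))))) h) (\g.(\i.((h i) (g i))))))

Answer: (\h.((((r (\f.(\g.(\h.((f h) (g h)))))) (\f.(\g.(\h.((f h) (g h)))))) h) (\g.(\i.((h i) (g i))))))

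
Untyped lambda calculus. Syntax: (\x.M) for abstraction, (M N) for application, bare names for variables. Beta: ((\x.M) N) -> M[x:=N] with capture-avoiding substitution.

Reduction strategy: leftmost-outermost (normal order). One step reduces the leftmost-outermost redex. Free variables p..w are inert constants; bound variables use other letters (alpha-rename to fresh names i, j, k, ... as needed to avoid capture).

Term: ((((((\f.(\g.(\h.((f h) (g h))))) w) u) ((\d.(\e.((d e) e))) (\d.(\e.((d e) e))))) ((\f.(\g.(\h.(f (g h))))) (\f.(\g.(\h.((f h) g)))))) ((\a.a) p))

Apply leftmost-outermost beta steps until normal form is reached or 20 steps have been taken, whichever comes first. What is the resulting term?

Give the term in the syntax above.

Answer: ((((w (\e.((e e) e))) (u (\e.((e e) e)))) (\g.(\h.(\i.(\j.(((g h) j) i)))))) p)

Derivation:
Step 0: ((((((\f.(\g.(\h.((f h) (g h))))) w) u) ((\d.(\e.((d e) e))) (\d.(\e.((d e) e))))) ((\f.(\g.(\h.(f (g h))))) (\f.(\g.(\h.((f h) g)))))) ((\a.a) p))
Step 1: (((((\g.(\h.((w h) (g h)))) u) ((\d.(\e.((d e) e))) (\d.(\e.((d e) e))))) ((\f.(\g.(\h.(f (g h))))) (\f.(\g.(\h.((f h) g)))))) ((\a.a) p))
Step 2: ((((\h.((w h) (u h))) ((\d.(\e.((d e) e))) (\d.(\e.((d e) e))))) ((\f.(\g.(\h.(f (g h))))) (\f.(\g.(\h.((f h) g)))))) ((\a.a) p))
Step 3: ((((w ((\d.(\e.((d e) e))) (\d.(\e.((d e) e))))) (u ((\d.(\e.((d e) e))) (\d.(\e.((d e) e)))))) ((\f.(\g.(\h.(f (g h))))) (\f.(\g.(\h.((f h) g)))))) ((\a.a) p))
Step 4: ((((w (\e.(((\d.(\e.((d e) e))) e) e))) (u ((\d.(\e.((d e) e))) (\d.(\e.((d e) e)))))) ((\f.(\g.(\h.(f (g h))))) (\f.(\g.(\h.((f h) g)))))) ((\a.a) p))
Step 5: ((((w (\e.((\i.((e i) i)) e))) (u ((\d.(\e.((d e) e))) (\d.(\e.((d e) e)))))) ((\f.(\g.(\h.(f (g h))))) (\f.(\g.(\h.((f h) g)))))) ((\a.a) p))
Step 6: ((((w (\e.((e e) e))) (u ((\d.(\e.((d e) e))) (\d.(\e.((d e) e)))))) ((\f.(\g.(\h.(f (g h))))) (\f.(\g.(\h.((f h) g)))))) ((\a.a) p))
Step 7: ((((w (\e.((e e) e))) (u (\e.(((\d.(\e.((d e) e))) e) e)))) ((\f.(\g.(\h.(f (g h))))) (\f.(\g.(\h.((f h) g)))))) ((\a.a) p))
Step 8: ((((w (\e.((e e) e))) (u (\e.((\i.((e i) i)) e)))) ((\f.(\g.(\h.(f (g h))))) (\f.(\g.(\h.((f h) g)))))) ((\a.a) p))
Step 9: ((((w (\e.((e e) e))) (u (\e.((e e) e)))) ((\f.(\g.(\h.(f (g h))))) (\f.(\g.(\h.((f h) g)))))) ((\a.a) p))
Step 10: ((((w (\e.((e e) e))) (u (\e.((e e) e)))) (\g.(\h.((\f.(\g.(\h.((f h) g)))) (g h))))) ((\a.a) p))
Step 11: ((((w (\e.((e e) e))) (u (\e.((e e) e)))) (\g.(\h.(\i.(\j.(((g h) j) i)))))) ((\a.a) p))
Step 12: ((((w (\e.((e e) e))) (u (\e.((e e) e)))) (\g.(\h.(\i.(\j.(((g h) j) i)))))) p)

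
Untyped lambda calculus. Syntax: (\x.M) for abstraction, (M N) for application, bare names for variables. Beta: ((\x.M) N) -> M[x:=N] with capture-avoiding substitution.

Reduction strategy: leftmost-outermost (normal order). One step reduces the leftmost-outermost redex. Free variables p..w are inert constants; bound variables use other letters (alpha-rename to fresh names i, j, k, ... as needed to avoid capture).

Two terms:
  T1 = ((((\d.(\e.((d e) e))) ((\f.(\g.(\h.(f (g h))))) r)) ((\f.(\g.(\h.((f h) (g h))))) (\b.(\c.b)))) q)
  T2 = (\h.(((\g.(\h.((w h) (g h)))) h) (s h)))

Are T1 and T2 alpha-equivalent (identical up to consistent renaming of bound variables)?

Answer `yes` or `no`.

Term 1: ((((\d.(\e.((d e) e))) ((\f.(\g.(\h.(f (g h))))) r)) ((\f.(\g.(\h.((f h) (g h))))) (\b.(\c.b)))) q)
Term 2: (\h.(((\g.(\h.((w h) (g h)))) h) (s h)))
Alpha-equivalence: compare structure up to binder renaming.
Result: False

Answer: no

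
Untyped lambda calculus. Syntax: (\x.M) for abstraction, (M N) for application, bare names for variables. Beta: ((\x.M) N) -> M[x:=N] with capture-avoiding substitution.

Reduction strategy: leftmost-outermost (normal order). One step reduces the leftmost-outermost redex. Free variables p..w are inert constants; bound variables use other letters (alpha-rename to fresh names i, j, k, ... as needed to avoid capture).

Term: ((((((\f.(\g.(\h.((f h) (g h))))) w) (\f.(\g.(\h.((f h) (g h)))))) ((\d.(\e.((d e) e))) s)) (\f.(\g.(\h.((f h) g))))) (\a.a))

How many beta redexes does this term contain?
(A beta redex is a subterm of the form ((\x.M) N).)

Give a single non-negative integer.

Answer: 2

Derivation:
Term: ((((((\f.(\g.(\h.((f h) (g h))))) w) (\f.(\g.(\h.((f h) (g h)))))) ((\d.(\e.((d e) e))) s)) (\f.(\g.(\h.((f h) g))))) (\a.a))
  Redex: ((\f.(\g.(\h.((f h) (g h))))) w)
  Redex: ((\d.(\e.((d e) e))) s)
Total redexes: 2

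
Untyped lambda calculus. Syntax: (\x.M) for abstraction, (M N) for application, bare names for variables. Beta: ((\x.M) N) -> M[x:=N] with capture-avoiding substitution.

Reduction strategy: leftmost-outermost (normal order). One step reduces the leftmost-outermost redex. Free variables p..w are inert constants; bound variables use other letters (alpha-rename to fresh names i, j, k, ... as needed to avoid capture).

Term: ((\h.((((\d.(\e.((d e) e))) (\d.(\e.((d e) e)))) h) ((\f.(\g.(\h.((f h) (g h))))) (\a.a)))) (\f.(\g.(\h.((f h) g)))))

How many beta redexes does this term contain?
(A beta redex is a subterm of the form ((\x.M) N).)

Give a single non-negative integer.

Term: ((\h.((((\d.(\e.((d e) e))) (\d.(\e.((d e) e)))) h) ((\f.(\g.(\h.((f h) (g h))))) (\a.a)))) (\f.(\g.(\h.((f h) g)))))
  Redex: ((\h.((((\d.(\e.((d e) e))) (\d.(\e.((d e) e)))) h) ((\f.(\g.(\h.((f h) (g h))))) (\a.a)))) (\f.(\g.(\h.((f h) g)))))
  Redex: ((\d.(\e.((d e) e))) (\d.(\e.((d e) e))))
  Redex: ((\f.(\g.(\h.((f h) (g h))))) (\a.a))
Total redexes: 3

Answer: 3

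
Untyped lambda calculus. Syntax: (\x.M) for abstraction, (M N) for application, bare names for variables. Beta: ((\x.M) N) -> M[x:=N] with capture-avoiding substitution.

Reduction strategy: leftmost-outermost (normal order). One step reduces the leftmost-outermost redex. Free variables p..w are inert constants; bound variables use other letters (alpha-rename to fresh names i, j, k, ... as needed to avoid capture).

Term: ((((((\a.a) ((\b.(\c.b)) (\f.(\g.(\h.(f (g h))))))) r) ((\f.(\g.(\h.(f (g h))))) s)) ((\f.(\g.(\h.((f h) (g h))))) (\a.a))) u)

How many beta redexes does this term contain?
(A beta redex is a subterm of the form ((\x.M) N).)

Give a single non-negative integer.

Term: ((((((\a.a) ((\b.(\c.b)) (\f.(\g.(\h.(f (g h))))))) r) ((\f.(\g.(\h.(f (g h))))) s)) ((\f.(\g.(\h.((f h) (g h))))) (\a.a))) u)
  Redex: ((\a.a) ((\b.(\c.b)) (\f.(\g.(\h.(f (g h)))))))
  Redex: ((\b.(\c.b)) (\f.(\g.(\h.(f (g h))))))
  Redex: ((\f.(\g.(\h.(f (g h))))) s)
  Redex: ((\f.(\g.(\h.((f h) (g h))))) (\a.a))
Total redexes: 4

Answer: 4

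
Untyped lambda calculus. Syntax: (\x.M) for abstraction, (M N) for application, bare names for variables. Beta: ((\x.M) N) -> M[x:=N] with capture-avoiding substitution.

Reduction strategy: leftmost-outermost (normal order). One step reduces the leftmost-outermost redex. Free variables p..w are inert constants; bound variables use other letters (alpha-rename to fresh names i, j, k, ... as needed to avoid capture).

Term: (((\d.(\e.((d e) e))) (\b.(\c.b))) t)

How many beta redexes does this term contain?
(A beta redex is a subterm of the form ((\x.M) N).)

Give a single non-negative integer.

Answer: 1

Derivation:
Term: (((\d.(\e.((d e) e))) (\b.(\c.b))) t)
  Redex: ((\d.(\e.((d e) e))) (\b.(\c.b)))
Total redexes: 1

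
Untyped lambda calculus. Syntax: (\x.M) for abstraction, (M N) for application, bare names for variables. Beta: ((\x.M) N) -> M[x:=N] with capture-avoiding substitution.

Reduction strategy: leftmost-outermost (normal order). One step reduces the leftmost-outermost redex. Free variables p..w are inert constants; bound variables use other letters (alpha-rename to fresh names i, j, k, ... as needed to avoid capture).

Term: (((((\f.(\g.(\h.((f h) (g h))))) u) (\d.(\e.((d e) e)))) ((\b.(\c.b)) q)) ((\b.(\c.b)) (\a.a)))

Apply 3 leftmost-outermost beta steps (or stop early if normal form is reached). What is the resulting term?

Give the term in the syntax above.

Step 0: (((((\f.(\g.(\h.((f h) (g h))))) u) (\d.(\e.((d e) e)))) ((\b.(\c.b)) q)) ((\b.(\c.b)) (\a.a)))
Step 1: ((((\g.(\h.((u h) (g h)))) (\d.(\e.((d e) e)))) ((\b.(\c.b)) q)) ((\b.(\c.b)) (\a.a)))
Step 2: (((\h.((u h) ((\d.(\e.((d e) e))) h))) ((\b.(\c.b)) q)) ((\b.(\c.b)) (\a.a)))
Step 3: (((u ((\b.(\c.b)) q)) ((\d.(\e.((d e) e))) ((\b.(\c.b)) q))) ((\b.(\c.b)) (\a.a)))

Answer: (((u ((\b.(\c.b)) q)) ((\d.(\e.((d e) e))) ((\b.(\c.b)) q))) ((\b.(\c.b)) (\a.a)))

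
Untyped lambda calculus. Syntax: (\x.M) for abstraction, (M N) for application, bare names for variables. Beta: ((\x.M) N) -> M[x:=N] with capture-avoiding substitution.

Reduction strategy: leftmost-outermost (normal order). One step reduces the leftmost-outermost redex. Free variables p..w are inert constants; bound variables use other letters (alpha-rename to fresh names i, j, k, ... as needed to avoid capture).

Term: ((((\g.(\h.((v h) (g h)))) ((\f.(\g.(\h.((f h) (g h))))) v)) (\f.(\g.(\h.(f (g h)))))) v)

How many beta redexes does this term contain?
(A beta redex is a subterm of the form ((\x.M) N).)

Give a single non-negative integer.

Answer: 2

Derivation:
Term: ((((\g.(\h.((v h) (g h)))) ((\f.(\g.(\h.((f h) (g h))))) v)) (\f.(\g.(\h.(f (g h)))))) v)
  Redex: ((\g.(\h.((v h) (g h)))) ((\f.(\g.(\h.((f h) (g h))))) v))
  Redex: ((\f.(\g.(\h.((f h) (g h))))) v)
Total redexes: 2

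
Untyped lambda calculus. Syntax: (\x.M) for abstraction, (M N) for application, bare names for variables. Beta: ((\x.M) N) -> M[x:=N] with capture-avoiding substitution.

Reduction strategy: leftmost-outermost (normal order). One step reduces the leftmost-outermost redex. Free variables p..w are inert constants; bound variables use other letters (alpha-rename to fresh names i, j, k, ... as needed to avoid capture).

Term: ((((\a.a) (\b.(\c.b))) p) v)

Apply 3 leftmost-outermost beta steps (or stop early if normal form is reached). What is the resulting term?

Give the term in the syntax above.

Step 0: ((((\a.a) (\b.(\c.b))) p) v)
Step 1: (((\b.(\c.b)) p) v)
Step 2: ((\c.p) v)
Step 3: p

Answer: p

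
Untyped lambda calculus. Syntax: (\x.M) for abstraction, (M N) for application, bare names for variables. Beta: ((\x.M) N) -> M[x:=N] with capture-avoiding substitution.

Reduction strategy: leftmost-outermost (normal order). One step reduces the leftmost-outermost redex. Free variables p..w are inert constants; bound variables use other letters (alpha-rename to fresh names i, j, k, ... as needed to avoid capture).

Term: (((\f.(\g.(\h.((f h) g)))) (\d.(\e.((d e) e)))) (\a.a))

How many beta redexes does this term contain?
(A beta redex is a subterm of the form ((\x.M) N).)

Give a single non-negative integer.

Answer: 1

Derivation:
Term: (((\f.(\g.(\h.((f h) g)))) (\d.(\e.((d e) e)))) (\a.a))
  Redex: ((\f.(\g.(\h.((f h) g)))) (\d.(\e.((d e) e))))
Total redexes: 1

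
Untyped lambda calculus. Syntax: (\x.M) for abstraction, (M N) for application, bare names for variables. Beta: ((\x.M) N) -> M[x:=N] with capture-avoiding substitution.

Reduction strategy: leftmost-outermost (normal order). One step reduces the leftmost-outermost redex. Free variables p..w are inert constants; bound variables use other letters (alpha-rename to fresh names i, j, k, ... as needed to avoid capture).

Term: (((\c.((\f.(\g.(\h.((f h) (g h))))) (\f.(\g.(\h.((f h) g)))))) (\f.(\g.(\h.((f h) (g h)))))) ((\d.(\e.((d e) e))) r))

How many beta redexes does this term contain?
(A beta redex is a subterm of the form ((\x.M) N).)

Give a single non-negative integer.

Term: (((\c.((\f.(\g.(\h.((f h) (g h))))) (\f.(\g.(\h.((f h) g)))))) (\f.(\g.(\h.((f h) (g h)))))) ((\d.(\e.((d e) e))) r))
  Redex: ((\c.((\f.(\g.(\h.((f h) (g h))))) (\f.(\g.(\h.((f h) g)))))) (\f.(\g.(\h.((f h) (g h))))))
  Redex: ((\f.(\g.(\h.((f h) (g h))))) (\f.(\g.(\h.((f h) g)))))
  Redex: ((\d.(\e.((d e) e))) r)
Total redexes: 3

Answer: 3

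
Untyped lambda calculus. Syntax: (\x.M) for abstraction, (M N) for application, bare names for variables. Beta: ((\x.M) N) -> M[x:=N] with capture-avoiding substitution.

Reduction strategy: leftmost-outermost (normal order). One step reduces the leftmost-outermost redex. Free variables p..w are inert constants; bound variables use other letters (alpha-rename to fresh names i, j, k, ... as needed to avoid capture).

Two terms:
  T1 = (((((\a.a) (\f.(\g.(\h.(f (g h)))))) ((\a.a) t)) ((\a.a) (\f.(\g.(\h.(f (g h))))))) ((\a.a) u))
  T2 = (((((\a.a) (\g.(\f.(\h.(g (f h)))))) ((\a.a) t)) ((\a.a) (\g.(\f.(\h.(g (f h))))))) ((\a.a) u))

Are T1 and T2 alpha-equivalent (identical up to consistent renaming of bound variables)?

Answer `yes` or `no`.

Term 1: (((((\a.a) (\f.(\g.(\h.(f (g h)))))) ((\a.a) t)) ((\a.a) (\f.(\g.(\h.(f (g h))))))) ((\a.a) u))
Term 2: (((((\a.a) (\g.(\f.(\h.(g (f h)))))) ((\a.a) t)) ((\a.a) (\g.(\f.(\h.(g (f h))))))) ((\a.a) u))
Alpha-equivalence: compare structure up to binder renaming.
Result: True

Answer: yes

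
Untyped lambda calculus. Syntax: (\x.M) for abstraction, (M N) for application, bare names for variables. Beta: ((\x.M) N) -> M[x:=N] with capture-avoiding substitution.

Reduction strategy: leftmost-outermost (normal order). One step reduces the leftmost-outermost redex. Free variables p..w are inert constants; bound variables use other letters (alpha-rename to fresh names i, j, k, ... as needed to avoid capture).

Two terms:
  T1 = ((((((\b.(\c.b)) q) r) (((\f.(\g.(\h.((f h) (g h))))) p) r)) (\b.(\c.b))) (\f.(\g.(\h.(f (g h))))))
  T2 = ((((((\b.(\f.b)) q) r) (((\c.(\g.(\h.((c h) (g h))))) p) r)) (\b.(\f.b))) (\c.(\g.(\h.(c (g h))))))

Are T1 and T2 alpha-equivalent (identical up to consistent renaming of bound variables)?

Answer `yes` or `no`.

Answer: yes

Derivation:
Term 1: ((((((\b.(\c.b)) q) r) (((\f.(\g.(\h.((f h) (g h))))) p) r)) (\b.(\c.b))) (\f.(\g.(\h.(f (g h))))))
Term 2: ((((((\b.(\f.b)) q) r) (((\c.(\g.(\h.((c h) (g h))))) p) r)) (\b.(\f.b))) (\c.(\g.(\h.(c (g h))))))
Alpha-equivalence: compare structure up to binder renaming.
Result: True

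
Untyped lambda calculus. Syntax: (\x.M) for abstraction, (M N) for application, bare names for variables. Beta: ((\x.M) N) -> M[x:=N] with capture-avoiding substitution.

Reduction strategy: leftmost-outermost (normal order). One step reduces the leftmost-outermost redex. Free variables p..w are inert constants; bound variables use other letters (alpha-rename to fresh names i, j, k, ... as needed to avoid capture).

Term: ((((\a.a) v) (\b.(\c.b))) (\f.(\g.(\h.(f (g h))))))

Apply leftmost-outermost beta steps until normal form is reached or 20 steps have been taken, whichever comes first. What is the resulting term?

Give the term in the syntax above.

Step 0: ((((\a.a) v) (\b.(\c.b))) (\f.(\g.(\h.(f (g h))))))
Step 1: ((v (\b.(\c.b))) (\f.(\g.(\h.(f (g h))))))

Answer: ((v (\b.(\c.b))) (\f.(\g.(\h.(f (g h))))))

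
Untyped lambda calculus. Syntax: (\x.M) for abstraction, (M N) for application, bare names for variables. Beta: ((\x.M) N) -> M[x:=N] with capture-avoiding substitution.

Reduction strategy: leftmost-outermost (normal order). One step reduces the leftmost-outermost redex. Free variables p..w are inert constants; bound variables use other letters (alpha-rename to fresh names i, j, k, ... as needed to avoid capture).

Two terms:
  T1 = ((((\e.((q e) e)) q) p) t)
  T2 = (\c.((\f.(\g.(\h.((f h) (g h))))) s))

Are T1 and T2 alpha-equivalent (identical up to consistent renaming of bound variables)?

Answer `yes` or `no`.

Term 1: ((((\e.((q e) e)) q) p) t)
Term 2: (\c.((\f.(\g.(\h.((f h) (g h))))) s))
Alpha-equivalence: compare structure up to binder renaming.
Result: False

Answer: no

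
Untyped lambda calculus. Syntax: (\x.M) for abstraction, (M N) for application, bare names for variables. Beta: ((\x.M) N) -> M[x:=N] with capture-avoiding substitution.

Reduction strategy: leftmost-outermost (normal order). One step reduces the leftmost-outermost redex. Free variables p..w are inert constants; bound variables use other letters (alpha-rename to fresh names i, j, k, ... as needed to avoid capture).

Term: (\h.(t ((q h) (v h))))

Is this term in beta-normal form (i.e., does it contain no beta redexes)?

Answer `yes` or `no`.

Term: (\h.(t ((q h) (v h))))
No beta redexes found.

Answer: yes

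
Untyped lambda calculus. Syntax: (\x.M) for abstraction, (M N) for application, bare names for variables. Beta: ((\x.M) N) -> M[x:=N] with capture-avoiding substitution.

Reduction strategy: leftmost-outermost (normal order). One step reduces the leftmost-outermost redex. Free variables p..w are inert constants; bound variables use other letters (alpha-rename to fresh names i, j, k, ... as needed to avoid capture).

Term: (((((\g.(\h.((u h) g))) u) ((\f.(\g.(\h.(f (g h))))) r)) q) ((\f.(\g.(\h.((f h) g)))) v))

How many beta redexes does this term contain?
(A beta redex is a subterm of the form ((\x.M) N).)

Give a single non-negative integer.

Answer: 3

Derivation:
Term: (((((\g.(\h.((u h) g))) u) ((\f.(\g.(\h.(f (g h))))) r)) q) ((\f.(\g.(\h.((f h) g)))) v))
  Redex: ((\g.(\h.((u h) g))) u)
  Redex: ((\f.(\g.(\h.(f (g h))))) r)
  Redex: ((\f.(\g.(\h.((f h) g)))) v)
Total redexes: 3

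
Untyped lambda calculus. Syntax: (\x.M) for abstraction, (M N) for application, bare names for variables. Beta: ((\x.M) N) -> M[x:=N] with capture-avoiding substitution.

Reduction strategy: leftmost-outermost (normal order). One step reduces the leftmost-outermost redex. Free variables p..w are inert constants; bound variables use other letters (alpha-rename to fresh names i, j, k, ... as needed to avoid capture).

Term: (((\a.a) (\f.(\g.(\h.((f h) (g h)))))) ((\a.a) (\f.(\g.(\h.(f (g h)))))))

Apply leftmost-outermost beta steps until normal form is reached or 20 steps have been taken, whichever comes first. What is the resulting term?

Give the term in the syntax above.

Answer: (\g.(\h.(\i.(h ((g h) i)))))

Derivation:
Step 0: (((\a.a) (\f.(\g.(\h.((f h) (g h)))))) ((\a.a) (\f.(\g.(\h.(f (g h)))))))
Step 1: ((\f.(\g.(\h.((f h) (g h))))) ((\a.a) (\f.(\g.(\h.(f (g h)))))))
Step 2: (\g.(\h.((((\a.a) (\f.(\g.(\h.(f (g h)))))) h) (g h))))
Step 3: (\g.(\h.(((\f.(\g.(\h.(f (g h))))) h) (g h))))
Step 4: (\g.(\h.((\g.(\i.(h (g i)))) (g h))))
Step 5: (\g.(\h.(\i.(h ((g h) i)))))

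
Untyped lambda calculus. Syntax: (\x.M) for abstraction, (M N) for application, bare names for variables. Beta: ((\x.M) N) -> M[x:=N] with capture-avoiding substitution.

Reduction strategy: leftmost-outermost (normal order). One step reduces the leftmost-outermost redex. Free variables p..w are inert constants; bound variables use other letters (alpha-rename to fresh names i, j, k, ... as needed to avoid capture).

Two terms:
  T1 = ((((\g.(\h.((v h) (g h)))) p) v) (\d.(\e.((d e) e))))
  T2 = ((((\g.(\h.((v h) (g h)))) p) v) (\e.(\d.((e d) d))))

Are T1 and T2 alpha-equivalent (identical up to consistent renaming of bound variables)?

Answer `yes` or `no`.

Answer: yes

Derivation:
Term 1: ((((\g.(\h.((v h) (g h)))) p) v) (\d.(\e.((d e) e))))
Term 2: ((((\g.(\h.((v h) (g h)))) p) v) (\e.(\d.((e d) d))))
Alpha-equivalence: compare structure up to binder renaming.
Result: True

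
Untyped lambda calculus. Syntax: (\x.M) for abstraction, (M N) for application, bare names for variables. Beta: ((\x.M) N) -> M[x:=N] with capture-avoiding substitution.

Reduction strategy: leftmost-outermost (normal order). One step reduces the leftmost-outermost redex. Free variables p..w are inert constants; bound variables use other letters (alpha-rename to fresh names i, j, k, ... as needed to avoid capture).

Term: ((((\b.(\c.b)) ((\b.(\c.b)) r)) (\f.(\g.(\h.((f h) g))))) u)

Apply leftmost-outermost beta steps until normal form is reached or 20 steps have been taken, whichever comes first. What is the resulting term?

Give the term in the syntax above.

Answer: r

Derivation:
Step 0: ((((\b.(\c.b)) ((\b.(\c.b)) r)) (\f.(\g.(\h.((f h) g))))) u)
Step 1: (((\c.((\b.(\c.b)) r)) (\f.(\g.(\h.((f h) g))))) u)
Step 2: (((\b.(\c.b)) r) u)
Step 3: ((\c.r) u)
Step 4: r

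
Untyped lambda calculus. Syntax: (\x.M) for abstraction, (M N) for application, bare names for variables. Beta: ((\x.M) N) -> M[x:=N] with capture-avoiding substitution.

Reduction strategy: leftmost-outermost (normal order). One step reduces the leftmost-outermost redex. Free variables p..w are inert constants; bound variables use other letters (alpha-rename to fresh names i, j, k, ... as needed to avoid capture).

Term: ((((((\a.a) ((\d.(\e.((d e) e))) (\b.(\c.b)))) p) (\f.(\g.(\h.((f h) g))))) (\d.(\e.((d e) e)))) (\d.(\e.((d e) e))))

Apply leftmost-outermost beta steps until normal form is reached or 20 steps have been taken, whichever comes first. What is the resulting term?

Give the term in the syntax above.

Answer: (((p (\f.(\g.(\h.((f h) g))))) (\d.(\e.((d e) e)))) (\d.(\e.((d e) e))))

Derivation:
Step 0: ((((((\a.a) ((\d.(\e.((d e) e))) (\b.(\c.b)))) p) (\f.(\g.(\h.((f h) g))))) (\d.(\e.((d e) e)))) (\d.(\e.((d e) e))))
Step 1: ((((((\d.(\e.((d e) e))) (\b.(\c.b))) p) (\f.(\g.(\h.((f h) g))))) (\d.(\e.((d e) e)))) (\d.(\e.((d e) e))))
Step 2: (((((\e.(((\b.(\c.b)) e) e)) p) (\f.(\g.(\h.((f h) g))))) (\d.(\e.((d e) e)))) (\d.(\e.((d e) e))))
Step 3: ((((((\b.(\c.b)) p) p) (\f.(\g.(\h.((f h) g))))) (\d.(\e.((d e) e)))) (\d.(\e.((d e) e))))
Step 4: (((((\c.p) p) (\f.(\g.(\h.((f h) g))))) (\d.(\e.((d e) e)))) (\d.(\e.((d e) e))))
Step 5: (((p (\f.(\g.(\h.((f h) g))))) (\d.(\e.((d e) e)))) (\d.(\e.((d e) e))))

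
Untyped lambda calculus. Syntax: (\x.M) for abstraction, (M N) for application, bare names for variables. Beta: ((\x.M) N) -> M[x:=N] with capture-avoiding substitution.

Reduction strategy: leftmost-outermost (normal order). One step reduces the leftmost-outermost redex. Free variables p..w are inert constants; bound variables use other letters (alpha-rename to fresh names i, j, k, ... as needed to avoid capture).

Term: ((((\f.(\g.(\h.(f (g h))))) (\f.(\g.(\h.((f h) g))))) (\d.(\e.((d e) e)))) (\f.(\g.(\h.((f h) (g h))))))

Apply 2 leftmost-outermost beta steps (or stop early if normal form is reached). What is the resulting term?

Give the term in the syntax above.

Answer: ((\h.((\f.(\g.(\h.((f h) g)))) ((\d.(\e.((d e) e))) h))) (\f.(\g.(\h.((f h) (g h))))))

Derivation:
Step 0: ((((\f.(\g.(\h.(f (g h))))) (\f.(\g.(\h.((f h) g))))) (\d.(\e.((d e) e)))) (\f.(\g.(\h.((f h) (g h))))))
Step 1: (((\g.(\h.((\f.(\g.(\h.((f h) g)))) (g h)))) (\d.(\e.((d e) e)))) (\f.(\g.(\h.((f h) (g h))))))
Step 2: ((\h.((\f.(\g.(\h.((f h) g)))) ((\d.(\e.((d e) e))) h))) (\f.(\g.(\h.((f h) (g h))))))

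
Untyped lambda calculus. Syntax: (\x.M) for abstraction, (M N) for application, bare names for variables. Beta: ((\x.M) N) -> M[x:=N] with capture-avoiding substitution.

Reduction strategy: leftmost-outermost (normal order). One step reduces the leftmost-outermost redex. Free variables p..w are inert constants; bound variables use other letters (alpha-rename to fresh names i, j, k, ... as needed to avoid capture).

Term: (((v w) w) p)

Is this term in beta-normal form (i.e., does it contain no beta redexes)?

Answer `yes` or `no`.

Term: (((v w) w) p)
No beta redexes found.

Answer: yes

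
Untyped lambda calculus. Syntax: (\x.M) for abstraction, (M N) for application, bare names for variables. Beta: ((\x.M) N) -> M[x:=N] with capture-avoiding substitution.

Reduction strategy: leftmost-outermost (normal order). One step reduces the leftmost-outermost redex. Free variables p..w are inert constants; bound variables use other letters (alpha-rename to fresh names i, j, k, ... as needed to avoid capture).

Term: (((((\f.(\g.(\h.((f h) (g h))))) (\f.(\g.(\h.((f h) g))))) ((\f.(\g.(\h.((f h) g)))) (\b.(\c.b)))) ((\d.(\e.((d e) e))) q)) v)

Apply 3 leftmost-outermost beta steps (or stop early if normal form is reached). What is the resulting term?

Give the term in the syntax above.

Step 0: (((((\f.(\g.(\h.((f h) (g h))))) (\f.(\g.(\h.((f h) g))))) ((\f.(\g.(\h.((f h) g)))) (\b.(\c.b)))) ((\d.(\e.((d e) e))) q)) v)
Step 1: ((((\g.(\h.(((\f.(\g.(\h.((f h) g)))) h) (g h)))) ((\f.(\g.(\h.((f h) g)))) (\b.(\c.b)))) ((\d.(\e.((d e) e))) q)) v)
Step 2: (((\h.(((\f.(\g.(\h.((f h) g)))) h) (((\f.(\g.(\h.((f h) g)))) (\b.(\c.b))) h))) ((\d.(\e.((d e) e))) q)) v)
Step 3: ((((\f.(\g.(\h.((f h) g)))) ((\d.(\e.((d e) e))) q)) (((\f.(\g.(\h.((f h) g)))) (\b.(\c.b))) ((\d.(\e.((d e) e))) q))) v)

Answer: ((((\f.(\g.(\h.((f h) g)))) ((\d.(\e.((d e) e))) q)) (((\f.(\g.(\h.((f h) g)))) (\b.(\c.b))) ((\d.(\e.((d e) e))) q))) v)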